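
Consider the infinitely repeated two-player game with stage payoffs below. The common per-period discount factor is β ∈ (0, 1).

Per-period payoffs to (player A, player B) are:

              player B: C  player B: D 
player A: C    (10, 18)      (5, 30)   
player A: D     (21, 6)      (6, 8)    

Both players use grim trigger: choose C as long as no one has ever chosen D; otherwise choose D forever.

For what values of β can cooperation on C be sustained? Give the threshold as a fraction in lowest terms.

11/15

For player A: deviation gain 21−10 = 11, per-period punishment loss 10−6 = 4. IC gives β ≥ 11/15.
For player B: gain 12, loss 10 per period, so β ≥ 12/22 = 6/11.
The tighter constraint is player A's, so cooperation needs β ≥ 11/15.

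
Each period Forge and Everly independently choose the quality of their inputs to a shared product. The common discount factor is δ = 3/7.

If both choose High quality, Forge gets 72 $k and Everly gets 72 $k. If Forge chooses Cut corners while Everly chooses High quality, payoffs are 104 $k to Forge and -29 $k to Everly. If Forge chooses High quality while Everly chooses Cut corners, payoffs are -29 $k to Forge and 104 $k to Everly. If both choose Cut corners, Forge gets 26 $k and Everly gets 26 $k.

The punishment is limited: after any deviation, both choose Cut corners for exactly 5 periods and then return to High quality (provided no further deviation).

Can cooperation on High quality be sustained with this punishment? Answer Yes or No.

Yes

IC: δ+…+δ^5 ≥ (104−72)/(72−26) = 16/23.
At δ = 3/7: partial sum = 0.7392 ≥ 0.6957. Cooperation sustainable.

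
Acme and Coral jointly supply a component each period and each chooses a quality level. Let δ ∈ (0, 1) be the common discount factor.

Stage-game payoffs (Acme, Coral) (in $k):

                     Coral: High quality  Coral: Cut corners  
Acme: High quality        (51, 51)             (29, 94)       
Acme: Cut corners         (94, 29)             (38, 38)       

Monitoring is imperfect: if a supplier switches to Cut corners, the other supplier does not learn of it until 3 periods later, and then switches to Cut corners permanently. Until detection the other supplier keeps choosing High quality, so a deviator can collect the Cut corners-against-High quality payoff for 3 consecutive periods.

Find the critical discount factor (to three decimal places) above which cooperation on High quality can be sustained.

A deviator earns 94 for 3 periods, then 38 forever; cooperating earns 51 forever. Multiplying the IC by (1−δ):
51 ≥ 94(1−δ^3) + 38δ^3, so 56·δ^3 ≥ 43 and δ^3 ≥ 43/56.
δ ≥ (43/56)^(1/3) ≈ 0.916.

0.916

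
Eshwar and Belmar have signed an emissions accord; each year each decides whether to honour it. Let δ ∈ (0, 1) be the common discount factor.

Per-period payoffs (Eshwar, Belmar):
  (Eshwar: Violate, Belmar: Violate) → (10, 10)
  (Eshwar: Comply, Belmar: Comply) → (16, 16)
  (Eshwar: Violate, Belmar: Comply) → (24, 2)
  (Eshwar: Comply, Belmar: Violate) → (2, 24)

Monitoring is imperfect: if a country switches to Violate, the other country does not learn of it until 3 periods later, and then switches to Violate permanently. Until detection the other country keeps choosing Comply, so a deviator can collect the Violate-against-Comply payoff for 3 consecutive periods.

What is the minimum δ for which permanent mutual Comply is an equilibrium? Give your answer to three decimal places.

0.830

A deviator earns 24 for 3 periods, then 10 forever; cooperating earns 16 forever. Multiplying the IC by (1−δ):
16 ≥ 24(1−δ^3) + 10δ^3, so 14·δ^3 ≥ 8 and δ^3 ≥ 4/7.
δ ≥ (4/7)^(1/3) ≈ 0.830.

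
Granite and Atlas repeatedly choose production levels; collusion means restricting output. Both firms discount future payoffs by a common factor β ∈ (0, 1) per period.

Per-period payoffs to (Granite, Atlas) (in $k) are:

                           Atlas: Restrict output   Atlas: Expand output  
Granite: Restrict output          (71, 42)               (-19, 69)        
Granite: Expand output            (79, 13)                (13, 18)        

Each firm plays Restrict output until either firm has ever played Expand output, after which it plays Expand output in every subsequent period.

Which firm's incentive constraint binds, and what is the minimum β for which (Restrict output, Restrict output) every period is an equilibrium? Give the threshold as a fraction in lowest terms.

Atlas; β ≥ 9/17

For Granite: deviation gain 79−71 = 8, per-period punishment loss 71−13 = 58. IC gives β ≥ 8/66 = 4/33.
For Atlas: gain 27, loss 24 per period, so β ≥ 27/51 = 9/17.
The tighter constraint is Atlas's, so cooperation needs β ≥ 9/17.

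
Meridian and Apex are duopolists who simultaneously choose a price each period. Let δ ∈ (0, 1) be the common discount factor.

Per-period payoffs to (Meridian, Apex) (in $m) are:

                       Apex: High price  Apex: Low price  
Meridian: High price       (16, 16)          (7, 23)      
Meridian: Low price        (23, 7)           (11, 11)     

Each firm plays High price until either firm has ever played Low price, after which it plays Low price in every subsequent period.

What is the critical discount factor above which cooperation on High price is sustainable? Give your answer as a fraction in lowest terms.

7/12

Under grim trigger the critical discount factor is (T−C)/(T−P) with T = 23, C = 16, P = 11.
δ* = (23−16)/(23−11) = 7/12.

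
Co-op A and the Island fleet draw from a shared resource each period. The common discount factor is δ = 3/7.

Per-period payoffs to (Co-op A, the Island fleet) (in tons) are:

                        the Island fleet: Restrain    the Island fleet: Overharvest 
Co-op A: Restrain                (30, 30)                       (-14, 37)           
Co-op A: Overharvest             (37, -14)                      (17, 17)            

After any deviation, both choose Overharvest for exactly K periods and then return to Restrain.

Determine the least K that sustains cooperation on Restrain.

No profitable deviation requires (30−17)(δ+…+δ^K) ≥ 37−30, i.e. δ+…+δ^K ≥ 7/13 ≈ 0.5385.
With δ = 3/7, the partial sums are K=1: 0.4286, K=2: 0.6122.
K = 2 is the first length at which the sum reaches 0.5385.

2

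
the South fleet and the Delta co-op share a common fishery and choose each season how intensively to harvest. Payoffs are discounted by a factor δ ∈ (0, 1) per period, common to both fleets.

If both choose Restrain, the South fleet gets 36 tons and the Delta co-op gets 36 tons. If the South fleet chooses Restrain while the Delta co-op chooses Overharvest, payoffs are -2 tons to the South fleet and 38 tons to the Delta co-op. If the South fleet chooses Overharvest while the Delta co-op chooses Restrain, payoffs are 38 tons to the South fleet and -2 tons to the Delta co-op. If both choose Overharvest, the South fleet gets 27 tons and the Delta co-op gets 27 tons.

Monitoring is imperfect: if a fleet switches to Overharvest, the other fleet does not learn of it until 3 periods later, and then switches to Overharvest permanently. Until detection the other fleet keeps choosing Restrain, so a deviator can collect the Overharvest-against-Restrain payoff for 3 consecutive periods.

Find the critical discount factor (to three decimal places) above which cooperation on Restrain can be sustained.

0.567

Deviating for the 3 undetected periods gains 38−36 = 2 per period over cooperation, then loses 36−27 = 9 per period forever once punishment starts.
Gain: 2(1 + δ + … + δ^2); loss: 9·δ^3/(1−δ).
No profitable deviation ⇔ 2(1−δ^3) ≤ 9·δ^3, i.e. δ^3 ≥ 2/(2+9) = 2/11.
Hence δ ≥ (2/11)^(1/3) ≈ 0.567.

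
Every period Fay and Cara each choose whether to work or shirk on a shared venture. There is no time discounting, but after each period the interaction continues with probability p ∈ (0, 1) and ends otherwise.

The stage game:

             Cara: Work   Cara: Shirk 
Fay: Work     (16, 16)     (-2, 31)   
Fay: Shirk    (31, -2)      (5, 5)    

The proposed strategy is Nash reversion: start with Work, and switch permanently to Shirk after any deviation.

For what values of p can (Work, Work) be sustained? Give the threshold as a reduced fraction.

Expected cooperation value is 16 + p·16 + p²·16 + … = 16/(1−p); deviation gives 31 + p·5/(1−p).
16 ≥ 31(1−p) + 5p ⇒ 26p ≥ 15 ⇒ p ≥ 15/26.

15/26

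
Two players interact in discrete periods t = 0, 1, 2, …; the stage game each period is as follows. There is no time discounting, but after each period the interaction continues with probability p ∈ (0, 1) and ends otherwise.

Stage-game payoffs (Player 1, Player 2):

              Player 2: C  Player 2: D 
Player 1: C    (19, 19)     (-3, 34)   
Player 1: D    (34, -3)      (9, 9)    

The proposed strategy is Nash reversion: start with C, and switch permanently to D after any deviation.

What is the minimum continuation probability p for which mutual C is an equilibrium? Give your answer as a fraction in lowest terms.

With no time discounting, the continuation probability p plays the role of the discount factor.
Grim-trigger IC: 19/(1−p) ≥ 34 + 9p/(1−p) ⇒ p ≥ (34−19)/(34−9) = 3/5.

3/5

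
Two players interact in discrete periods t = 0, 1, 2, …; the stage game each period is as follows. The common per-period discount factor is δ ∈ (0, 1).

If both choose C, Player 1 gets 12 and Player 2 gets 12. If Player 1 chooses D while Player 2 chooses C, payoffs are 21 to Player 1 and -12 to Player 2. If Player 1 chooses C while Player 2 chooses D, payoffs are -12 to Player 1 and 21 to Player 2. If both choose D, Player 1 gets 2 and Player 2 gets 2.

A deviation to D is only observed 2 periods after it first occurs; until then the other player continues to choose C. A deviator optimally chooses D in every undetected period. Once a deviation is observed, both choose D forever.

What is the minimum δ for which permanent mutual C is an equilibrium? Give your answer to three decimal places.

0.688

A deviator earns 21 for 2 periods, then 2 forever; cooperating earns 12 forever. Multiplying the IC by (1−δ):
12 ≥ 21(1−δ^2) + 2δ^2, so 19·δ^2 ≥ 9 and δ^2 ≥ 9/19.
δ ≥ (9/19)^(1/2) ≈ 0.688.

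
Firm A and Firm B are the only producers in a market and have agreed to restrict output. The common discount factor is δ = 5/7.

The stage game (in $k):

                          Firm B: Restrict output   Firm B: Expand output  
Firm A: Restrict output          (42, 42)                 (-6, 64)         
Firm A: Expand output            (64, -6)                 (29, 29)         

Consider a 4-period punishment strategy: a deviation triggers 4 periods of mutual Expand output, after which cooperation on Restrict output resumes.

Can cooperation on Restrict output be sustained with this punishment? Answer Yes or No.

Yes

IC: δ+…+δ^4 ≥ (64−42)/(42−29) = 22/13.
At δ = 5/7: partial sum = 1.8492 ≥ 1.6923. Cooperation sustainable.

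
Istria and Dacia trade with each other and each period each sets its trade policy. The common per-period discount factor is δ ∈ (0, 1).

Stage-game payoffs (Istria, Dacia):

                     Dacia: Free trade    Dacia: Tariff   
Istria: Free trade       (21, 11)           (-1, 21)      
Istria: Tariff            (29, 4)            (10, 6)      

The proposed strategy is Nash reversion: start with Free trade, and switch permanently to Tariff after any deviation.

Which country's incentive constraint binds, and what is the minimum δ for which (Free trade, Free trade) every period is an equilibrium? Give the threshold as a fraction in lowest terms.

For Istria: deviation gain 29−21 = 8, per-period punishment loss 21−10 = 11. IC gives δ ≥ 8/19.
For Dacia: gain 10, loss 5 per period, so δ ≥ 10/15 = 2/3.
The tighter constraint is Dacia's, so cooperation needs δ ≥ 2/3.

Dacia; δ ≥ 2/3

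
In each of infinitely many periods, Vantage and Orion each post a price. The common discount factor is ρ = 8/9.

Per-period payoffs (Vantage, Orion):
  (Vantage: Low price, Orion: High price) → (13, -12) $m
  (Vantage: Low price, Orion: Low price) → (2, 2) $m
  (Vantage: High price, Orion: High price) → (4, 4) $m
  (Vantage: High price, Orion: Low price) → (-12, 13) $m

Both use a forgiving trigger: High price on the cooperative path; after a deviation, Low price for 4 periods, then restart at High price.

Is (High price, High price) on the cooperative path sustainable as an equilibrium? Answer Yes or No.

Comparing payoff streams over the 5 periods until play realigns: cooperate → 4(1+ρ+…+ρ^4); deviate → 13 + 2(ρ+…+ρ^4).
Cooperation is sustained iff (4−2)(ρ+…+ρ^4) ≥ 13−4.
ρ+…+ρ^4 = 8/9·(1−(8/9)^4)/(1−8/9) = 3.0056, and (13−4)/(4−2) = 4.5000.
3.0056 < 4.5000, so cooperation is not sustainable.

No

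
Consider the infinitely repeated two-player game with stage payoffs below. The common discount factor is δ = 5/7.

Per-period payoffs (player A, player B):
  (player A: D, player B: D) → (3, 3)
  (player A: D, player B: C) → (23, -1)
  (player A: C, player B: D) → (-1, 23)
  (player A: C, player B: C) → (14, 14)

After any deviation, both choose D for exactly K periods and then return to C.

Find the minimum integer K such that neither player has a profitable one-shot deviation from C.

IC: δ(1−δ^K)/(1−δ) ≥ (23−14)/(14−3) = 9/11.
With δ = 5/7: need 1 − δ^K ≥ 9/11·(1−5/7)/(5/7), i.e. δ^K ≤ 0.6727.
Since (5/7)^1 = 0.7143 and (5/7)^2 = 0.5102, the smallest such K is 2.

2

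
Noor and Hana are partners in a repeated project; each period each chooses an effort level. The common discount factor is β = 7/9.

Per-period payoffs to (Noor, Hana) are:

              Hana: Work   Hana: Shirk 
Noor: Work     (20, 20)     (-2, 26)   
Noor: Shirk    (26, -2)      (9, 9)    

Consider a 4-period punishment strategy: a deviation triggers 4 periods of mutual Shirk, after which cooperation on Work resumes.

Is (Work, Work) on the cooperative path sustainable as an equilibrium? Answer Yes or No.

Comparing payoff streams over the 5 periods until play realigns: cooperate → 20(1+β+…+β^4); deviate → 26 + 9(β+…+β^4).
Cooperation is sustained iff (20−9)(β+…+β^4) ≥ 26−20.
β+…+β^4 = 7/9·(1−(7/9)^4)/(1−7/9) = 2.2192, and (26−20)/(20−9) = 0.5455.
2.2192 ≥ 0.5455, so cooperation is sustainable.

Yes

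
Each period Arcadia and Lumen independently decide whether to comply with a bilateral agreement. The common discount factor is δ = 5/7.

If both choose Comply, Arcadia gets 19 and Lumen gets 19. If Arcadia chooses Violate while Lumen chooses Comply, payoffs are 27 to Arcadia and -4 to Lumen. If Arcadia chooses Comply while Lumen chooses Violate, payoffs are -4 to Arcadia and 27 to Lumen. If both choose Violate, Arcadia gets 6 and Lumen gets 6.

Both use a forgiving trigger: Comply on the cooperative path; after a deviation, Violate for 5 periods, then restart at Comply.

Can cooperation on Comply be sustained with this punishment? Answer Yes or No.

Yes

A one-shot deviation gives 27 now, then 6 for 5 periods, then back to 19.
Gain from deviating: (27−19) today; loss: (19−6) in each of the next 5 periods.
No-deviation condition: (19−6)(δ+…+δ^5) ≥ 27−19, i.e. δ+…+δ^5 ≥ 8/13.
At δ = 5/7: δ+…+δ^5 = 2.0352 ≥ 0.6154.
So cooperation is sustainable.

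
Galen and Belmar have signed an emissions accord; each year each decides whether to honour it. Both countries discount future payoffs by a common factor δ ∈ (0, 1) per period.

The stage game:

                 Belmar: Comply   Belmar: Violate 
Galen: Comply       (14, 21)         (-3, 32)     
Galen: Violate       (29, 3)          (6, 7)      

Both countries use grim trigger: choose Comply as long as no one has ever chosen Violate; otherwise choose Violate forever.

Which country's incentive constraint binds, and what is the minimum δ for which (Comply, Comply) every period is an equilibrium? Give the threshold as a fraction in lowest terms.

Galen; δ ≥ 15/23

For Galen: deviation gain 29−14 = 15, per-period punishment loss 14−6 = 8. IC gives δ ≥ 15/23.
For Belmar: gain 11, loss 14 per period, so δ ≥ 11/25.
The tighter constraint is Galen's, so cooperation needs δ ≥ 15/23.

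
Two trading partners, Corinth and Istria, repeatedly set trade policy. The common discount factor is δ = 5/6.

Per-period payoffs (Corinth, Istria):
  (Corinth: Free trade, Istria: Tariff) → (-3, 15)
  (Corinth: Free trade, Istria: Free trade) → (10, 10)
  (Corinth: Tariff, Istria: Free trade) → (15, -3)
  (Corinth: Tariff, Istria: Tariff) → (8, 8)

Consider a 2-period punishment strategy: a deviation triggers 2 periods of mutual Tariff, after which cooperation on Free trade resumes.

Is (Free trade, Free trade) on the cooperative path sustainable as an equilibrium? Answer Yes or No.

No

Comparing payoff streams over the 3 periods until play realigns: cooperate → 10(1+δ+…+δ^2); deviate → 15 + 8(δ+…+δ^2).
Cooperation is sustained iff (10−8)(δ+…+δ^2) ≥ 15−10.
δ+…+δ^2 = 5/6·(1−(5/6)^2)/(1−5/6) = 1.5278, and (15−10)/(10−8) = 2.5000.
1.5278 < 2.5000, so cooperation is not sustainable.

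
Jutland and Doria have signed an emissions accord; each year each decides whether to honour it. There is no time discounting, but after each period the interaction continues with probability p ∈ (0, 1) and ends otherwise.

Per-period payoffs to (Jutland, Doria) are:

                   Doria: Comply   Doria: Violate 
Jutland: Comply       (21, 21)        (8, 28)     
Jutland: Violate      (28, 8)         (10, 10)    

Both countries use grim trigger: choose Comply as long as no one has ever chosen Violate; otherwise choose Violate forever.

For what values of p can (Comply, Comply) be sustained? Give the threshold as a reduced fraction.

Expected cooperation value is 21 + p·21 + p²·21 + … = 21/(1−p); deviation gives 28 + p·10/(1−p).
21 ≥ 28(1−p) + 10p ⇒ 18p ≥ 7 ⇒ p ≥ 7/18.

7/18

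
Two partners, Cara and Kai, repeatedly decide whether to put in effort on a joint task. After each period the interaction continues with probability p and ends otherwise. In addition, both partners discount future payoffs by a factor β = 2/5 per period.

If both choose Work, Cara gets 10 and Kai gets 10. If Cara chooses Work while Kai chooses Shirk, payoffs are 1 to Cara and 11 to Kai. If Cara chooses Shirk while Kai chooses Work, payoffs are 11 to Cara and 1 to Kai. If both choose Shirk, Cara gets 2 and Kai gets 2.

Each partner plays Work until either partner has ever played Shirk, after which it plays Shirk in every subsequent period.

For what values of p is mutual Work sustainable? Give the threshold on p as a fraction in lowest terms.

5/18

Expected continuation weight on next period's payoff is β·p = 2/5·p, which plays the role of the discount factor.
Cooperation requires 2/5·p ≥ (11−10)/(11−2) = 1/9, hence p ≥ 5/18.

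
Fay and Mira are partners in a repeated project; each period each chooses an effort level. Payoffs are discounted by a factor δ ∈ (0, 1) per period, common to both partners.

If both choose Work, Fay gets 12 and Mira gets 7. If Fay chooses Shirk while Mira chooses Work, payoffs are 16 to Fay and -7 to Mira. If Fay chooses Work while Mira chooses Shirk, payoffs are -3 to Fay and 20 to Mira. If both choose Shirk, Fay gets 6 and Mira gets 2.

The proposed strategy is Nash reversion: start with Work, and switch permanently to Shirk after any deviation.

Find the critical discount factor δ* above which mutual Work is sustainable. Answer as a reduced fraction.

For Fay: deviation gain 16−12 = 4, per-period punishment loss 12−6 = 6. IC gives δ ≥ 4/10 = 2/5.
For Mira: gain 13, loss 5 per period, so δ ≥ 13/18.
The tighter constraint is Mira's, so cooperation needs δ ≥ 13/18.

13/18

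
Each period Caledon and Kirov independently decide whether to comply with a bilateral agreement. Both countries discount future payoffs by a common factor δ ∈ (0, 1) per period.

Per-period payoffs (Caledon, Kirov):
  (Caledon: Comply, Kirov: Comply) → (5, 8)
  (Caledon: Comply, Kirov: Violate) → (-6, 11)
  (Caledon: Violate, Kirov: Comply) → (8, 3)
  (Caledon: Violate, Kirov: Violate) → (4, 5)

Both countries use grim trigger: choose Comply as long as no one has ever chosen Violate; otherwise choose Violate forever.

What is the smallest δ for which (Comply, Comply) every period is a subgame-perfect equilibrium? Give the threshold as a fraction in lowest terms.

Caledon's threshold: (8−5)/(8−4) = 3/4.
Kirov's threshold: (11−8)/(11−5) = 1/2.
3/4 > 1/2, so Caledon binds and δ* = 3/4.

3/4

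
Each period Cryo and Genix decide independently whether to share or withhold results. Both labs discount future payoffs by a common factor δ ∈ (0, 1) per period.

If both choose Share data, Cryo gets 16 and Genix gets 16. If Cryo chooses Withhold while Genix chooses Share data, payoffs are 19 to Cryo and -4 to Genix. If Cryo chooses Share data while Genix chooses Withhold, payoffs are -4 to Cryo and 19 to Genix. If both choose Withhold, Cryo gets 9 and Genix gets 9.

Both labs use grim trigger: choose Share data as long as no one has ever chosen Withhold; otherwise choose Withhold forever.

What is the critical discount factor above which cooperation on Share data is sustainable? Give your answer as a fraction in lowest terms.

One-period gain from deviating is 19 − 16 = 3. The loss is 16 − 9 = 7 in every subsequent period, with present value 7·δ/(1−δ).
Deviation is unprofitable when 7·δ/(1−δ) ≥ 3, i.e. δ/(1−δ) ≥ 3/7.
Equivalently δ ≥ 3/(3+7) = 3/10.

3/10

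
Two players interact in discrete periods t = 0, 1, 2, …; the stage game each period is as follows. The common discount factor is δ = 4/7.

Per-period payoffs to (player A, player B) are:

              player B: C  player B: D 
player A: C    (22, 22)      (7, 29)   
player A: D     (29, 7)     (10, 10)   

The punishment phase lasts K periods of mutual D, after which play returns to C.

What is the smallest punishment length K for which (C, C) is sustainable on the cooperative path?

IC: δ(1−δ^K)/(1−δ) ≥ (29−22)/(22−10) = 7/12.
With δ = 4/7: need 1 − δ^K ≥ 7/12·(1−4/7)/(4/7), i.e. δ^K ≤ 0.5625.
Since (4/7)^1 = 0.5714 and (4/7)^2 = 0.3265, the smallest such K is 2.

2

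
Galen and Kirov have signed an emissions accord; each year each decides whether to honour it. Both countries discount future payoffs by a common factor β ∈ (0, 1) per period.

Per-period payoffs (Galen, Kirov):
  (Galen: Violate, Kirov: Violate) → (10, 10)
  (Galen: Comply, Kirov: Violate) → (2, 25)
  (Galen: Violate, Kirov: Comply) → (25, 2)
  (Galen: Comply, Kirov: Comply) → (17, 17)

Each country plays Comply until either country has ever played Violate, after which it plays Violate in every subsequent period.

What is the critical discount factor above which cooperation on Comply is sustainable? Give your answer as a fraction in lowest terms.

8/15

Cooperation forever yields 17 each period: 17/(1−β).
Deviating yields 25 once, then 10 forever: 25 + 10β/(1−β).
No profitable deviation requires 17/(1−β) ≥ 25 + 10β/(1−β).
Multiplying by (1−β): 17 ≥ 25(1−β) + 10β = 25 − 15β.
So 15β ≥ 8, i.e. β ≥ 8/15.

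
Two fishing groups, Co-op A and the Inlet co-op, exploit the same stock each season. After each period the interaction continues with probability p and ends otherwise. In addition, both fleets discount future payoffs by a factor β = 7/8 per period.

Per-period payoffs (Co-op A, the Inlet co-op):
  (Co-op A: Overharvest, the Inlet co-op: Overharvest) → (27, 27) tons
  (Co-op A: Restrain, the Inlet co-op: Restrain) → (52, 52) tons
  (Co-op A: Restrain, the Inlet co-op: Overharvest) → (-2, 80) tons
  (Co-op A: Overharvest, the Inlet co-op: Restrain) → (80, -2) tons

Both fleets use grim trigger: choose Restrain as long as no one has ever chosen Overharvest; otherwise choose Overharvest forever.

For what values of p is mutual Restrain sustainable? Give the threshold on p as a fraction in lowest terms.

With continuation probability p and discount β, the effective per-period discount factor is βp.
Grim-trigger IC: βp ≥ (80−52)/(80−27) = 28/53.
So p ≥ (28/53)/(7/8) = 32/53.

32/53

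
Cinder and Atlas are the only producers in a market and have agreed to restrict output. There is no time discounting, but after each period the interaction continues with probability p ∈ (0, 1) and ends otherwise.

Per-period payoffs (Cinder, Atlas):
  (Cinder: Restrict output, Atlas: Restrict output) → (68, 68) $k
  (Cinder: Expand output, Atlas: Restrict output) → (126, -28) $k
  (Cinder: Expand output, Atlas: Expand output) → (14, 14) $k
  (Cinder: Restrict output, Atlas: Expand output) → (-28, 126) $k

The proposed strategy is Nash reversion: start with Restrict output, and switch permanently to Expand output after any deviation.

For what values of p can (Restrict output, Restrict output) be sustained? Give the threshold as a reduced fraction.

29/56

With no time discounting, the continuation probability p plays the role of the discount factor.
Grim-trigger IC: 68/(1−p) ≥ 126 + 14p/(1−p) ⇒ p ≥ (126−68)/(126−14) = 29/56.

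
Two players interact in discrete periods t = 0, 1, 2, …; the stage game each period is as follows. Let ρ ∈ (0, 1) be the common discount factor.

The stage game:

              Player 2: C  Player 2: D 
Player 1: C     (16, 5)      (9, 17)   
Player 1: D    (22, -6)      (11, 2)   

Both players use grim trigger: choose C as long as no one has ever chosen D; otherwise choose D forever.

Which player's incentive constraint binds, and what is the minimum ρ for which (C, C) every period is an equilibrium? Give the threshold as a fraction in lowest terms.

For Player 1: deviation gain 22−16 = 6, per-period punishment loss 16−11 = 5. IC gives ρ ≥ 6/11.
For Player 2: gain 12, loss 3 per period, so ρ ≥ 12/15 = 4/5.
The tighter constraint is Player 2's, so cooperation needs ρ ≥ 4/5.

Player 2; ρ ≥ 4/5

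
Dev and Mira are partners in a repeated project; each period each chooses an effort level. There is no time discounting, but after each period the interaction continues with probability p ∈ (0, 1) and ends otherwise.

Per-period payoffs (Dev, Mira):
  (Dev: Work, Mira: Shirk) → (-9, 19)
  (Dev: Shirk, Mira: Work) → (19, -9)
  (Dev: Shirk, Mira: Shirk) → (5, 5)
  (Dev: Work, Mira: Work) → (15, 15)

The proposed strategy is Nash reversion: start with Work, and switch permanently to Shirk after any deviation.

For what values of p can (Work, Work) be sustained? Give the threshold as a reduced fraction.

Expected cooperation value is 15 + p·15 + p²·15 + … = 15/(1−p); deviation gives 19 + p·5/(1−p).
15 ≥ 19(1−p) + 5p ⇒ 14p ≥ 4 ⇒ p ≥ 4/14 = 2/7.

2/7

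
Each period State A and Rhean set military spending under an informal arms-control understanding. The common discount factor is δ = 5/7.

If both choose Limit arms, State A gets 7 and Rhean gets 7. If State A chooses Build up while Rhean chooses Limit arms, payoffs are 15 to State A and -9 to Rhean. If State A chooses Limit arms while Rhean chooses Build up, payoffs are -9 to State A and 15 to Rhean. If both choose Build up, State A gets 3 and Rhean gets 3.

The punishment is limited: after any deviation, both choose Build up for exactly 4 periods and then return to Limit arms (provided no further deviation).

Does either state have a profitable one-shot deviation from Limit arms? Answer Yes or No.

Yes

IC: δ+…+δ^4 ≥ (15−7)/(7−3) = 2.
At δ = 5/7: partial sum = 1.8492 < 2.0000. Cooperation not sustainable.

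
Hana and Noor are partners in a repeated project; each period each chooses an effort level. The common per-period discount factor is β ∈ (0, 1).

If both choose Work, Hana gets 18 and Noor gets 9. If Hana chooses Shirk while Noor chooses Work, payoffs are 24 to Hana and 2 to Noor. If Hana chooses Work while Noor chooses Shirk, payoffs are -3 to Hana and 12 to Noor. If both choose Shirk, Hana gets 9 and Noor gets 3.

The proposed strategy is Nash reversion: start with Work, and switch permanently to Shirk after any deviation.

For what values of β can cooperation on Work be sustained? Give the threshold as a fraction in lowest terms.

Hana: cooperation gives 18 each period; deviation gives 24 once then 9 forever.
  18/(1−β) ≥ 24 + 9β/(1−β) ⇒ β ≥ 6/15 = 2/5.
Noor: cooperation gives 9 each period; deviation gives 12 once then 3 forever.
  β ≥ 3/9 = 1/3.
Both must hold, so the binding constraint is Hana's: β ≥ 2/5.

2/5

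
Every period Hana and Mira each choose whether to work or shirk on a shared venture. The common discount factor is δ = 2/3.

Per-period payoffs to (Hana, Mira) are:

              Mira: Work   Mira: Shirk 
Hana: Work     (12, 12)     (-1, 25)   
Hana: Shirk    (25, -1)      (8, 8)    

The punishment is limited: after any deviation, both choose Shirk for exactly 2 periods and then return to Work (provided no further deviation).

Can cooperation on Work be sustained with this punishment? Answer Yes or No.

No

A one-shot deviation gives 25 now, then 8 for 2 periods, then back to 12.
Gain from deviating: (25−12) today; loss: (12−8) in each of the next 2 periods.
No-deviation condition: (12−8)(δ+…+δ^2) ≥ 25−12, i.e. δ+…+δ^2 ≥ 13/4.
At δ = 2/3: δ+…+δ^2 = 1.1111 < 3.2500.
So cooperation is not sustainable.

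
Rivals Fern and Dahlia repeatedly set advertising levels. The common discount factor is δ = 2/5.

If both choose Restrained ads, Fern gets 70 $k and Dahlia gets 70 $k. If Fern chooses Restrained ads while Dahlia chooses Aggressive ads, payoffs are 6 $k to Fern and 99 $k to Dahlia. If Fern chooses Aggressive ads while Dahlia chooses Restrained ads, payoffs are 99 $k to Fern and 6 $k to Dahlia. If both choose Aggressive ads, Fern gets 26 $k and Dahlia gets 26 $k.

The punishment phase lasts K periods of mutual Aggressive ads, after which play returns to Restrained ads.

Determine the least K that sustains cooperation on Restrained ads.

5

No profitable deviation requires (70−26)(δ+…+δ^K) ≥ 99−70, i.e. δ+…+δ^K ≥ 29/44 ≈ 0.6591.
With δ = 2/5, the partial sums are K=1: 0.4000, K=2: 0.5600, K=3: 0.6240, K=4: 0.6496, K=5: 0.6598.
K = 5 is the first length at which the sum reaches 0.6591.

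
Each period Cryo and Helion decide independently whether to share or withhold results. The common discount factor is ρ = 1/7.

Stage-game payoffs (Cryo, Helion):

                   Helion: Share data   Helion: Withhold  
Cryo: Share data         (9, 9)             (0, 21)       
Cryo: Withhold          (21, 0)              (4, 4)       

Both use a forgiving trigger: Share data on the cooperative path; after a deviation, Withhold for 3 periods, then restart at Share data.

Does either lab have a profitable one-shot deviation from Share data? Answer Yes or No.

IC: ρ+…+ρ^3 ≥ (21−9)/(9−4) = 12/5.
At ρ = 1/7: partial sum = 0.1662 < 2.4000. Cooperation not sustainable.

Yes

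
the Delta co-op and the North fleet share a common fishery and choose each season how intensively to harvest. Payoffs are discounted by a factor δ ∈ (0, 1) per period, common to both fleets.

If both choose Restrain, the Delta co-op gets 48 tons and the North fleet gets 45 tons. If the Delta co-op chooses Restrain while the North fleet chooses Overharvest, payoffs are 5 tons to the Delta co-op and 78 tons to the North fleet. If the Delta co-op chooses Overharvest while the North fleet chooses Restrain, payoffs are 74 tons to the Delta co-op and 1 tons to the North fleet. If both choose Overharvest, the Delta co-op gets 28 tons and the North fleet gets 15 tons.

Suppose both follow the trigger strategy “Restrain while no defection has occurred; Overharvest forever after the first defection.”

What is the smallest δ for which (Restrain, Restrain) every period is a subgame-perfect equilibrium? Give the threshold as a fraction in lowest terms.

13/23

For the Delta co-op: deviation gain 74−48 = 26, per-period punishment loss 48−28 = 20. IC gives δ ≥ 26/46 = 13/23.
For the North fleet: gain 33, loss 30 per period, so δ ≥ 33/63 = 11/21.
The tighter constraint is the Delta co-op's, so cooperation needs δ ≥ 13/23.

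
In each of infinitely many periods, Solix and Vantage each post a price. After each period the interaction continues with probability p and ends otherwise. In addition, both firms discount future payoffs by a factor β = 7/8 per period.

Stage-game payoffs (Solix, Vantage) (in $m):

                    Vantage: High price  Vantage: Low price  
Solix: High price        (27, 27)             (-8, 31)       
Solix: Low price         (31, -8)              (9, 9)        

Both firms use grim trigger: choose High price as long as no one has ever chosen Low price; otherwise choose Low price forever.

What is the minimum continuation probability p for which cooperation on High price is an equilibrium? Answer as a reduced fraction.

Expected continuation weight on next period's payoff is β·p = 7/8·p, which plays the role of the discount factor.
Cooperation requires 7/8·p ≥ (31−27)/(31−9) = 2/11, hence p ≥ 16/77.

16/77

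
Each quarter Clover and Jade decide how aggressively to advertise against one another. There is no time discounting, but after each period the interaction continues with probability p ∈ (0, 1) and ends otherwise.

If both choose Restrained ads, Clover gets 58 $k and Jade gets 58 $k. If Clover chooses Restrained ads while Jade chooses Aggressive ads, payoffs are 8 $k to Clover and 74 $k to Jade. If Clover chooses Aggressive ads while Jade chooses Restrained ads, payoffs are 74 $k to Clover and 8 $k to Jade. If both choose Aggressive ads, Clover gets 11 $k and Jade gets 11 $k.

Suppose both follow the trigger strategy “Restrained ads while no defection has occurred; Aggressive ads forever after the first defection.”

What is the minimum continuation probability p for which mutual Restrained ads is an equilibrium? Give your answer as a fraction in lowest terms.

16/63

Expected cooperation value is 58 + p·58 + p²·58 + … = 58/(1−p); deviation gives 74 + p·11/(1−p).
58 ≥ 74(1−p) + 11p ⇒ 63p ≥ 16 ⇒ p ≥ 16/63.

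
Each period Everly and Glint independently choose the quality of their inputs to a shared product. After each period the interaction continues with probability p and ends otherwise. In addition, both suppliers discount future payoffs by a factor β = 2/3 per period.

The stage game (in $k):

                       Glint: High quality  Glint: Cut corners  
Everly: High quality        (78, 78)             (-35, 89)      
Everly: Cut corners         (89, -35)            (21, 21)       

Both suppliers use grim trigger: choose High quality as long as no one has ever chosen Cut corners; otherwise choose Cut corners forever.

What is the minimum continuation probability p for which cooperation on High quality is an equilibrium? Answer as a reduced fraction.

33/136

Expected continuation weight on next period's payoff is β·p = 2/3·p, which plays the role of the discount factor.
Cooperation requires 2/3·p ≥ (89−78)/(89−21) = 11/68, hence p ≥ 33/136.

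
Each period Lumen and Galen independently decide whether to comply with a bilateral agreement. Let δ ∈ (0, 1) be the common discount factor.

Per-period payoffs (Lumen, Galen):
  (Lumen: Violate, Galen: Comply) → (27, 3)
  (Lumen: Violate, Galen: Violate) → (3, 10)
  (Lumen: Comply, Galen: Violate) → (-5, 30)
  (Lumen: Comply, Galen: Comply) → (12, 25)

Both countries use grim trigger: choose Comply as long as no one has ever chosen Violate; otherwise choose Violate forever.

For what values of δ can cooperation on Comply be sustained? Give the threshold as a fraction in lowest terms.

Lumen: cooperation gives 12 each period; deviation gives 27 once then 3 forever.
  12/(1−δ) ≥ 27 + 3δ/(1−δ) ⇒ δ ≥ 15/24 = 5/8.
Galen: cooperation gives 25 each period; deviation gives 30 once then 10 forever.
  δ ≥ 5/20 = 1/4.
Both must hold, so the binding constraint is Lumen's: δ ≥ 5/8.

5/8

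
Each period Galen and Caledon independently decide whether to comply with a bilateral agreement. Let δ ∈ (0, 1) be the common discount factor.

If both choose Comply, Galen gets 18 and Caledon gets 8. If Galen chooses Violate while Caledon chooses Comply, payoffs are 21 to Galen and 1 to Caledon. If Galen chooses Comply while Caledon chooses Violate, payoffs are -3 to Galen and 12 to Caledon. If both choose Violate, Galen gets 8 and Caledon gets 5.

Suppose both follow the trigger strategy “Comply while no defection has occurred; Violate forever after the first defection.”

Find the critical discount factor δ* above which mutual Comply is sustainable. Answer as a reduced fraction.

For Galen: deviation gain 21−18 = 3, per-period punishment loss 18−8 = 10. IC gives δ ≥ 3/13.
For Caledon: gain 4, loss 3 per period, so δ ≥ 4/7.
The tighter constraint is Caledon's, so cooperation needs δ ≥ 4/7.

4/7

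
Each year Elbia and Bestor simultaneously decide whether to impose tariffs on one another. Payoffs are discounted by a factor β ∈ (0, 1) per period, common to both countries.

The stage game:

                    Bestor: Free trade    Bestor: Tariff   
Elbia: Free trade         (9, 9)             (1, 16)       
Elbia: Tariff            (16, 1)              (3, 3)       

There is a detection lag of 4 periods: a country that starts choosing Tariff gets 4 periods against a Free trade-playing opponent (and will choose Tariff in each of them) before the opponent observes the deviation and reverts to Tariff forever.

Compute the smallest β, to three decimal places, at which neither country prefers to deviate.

Deviating for the 4 undetected periods gains 16−9 = 7 per period over cooperation, then loses 9−3 = 6 per period forever once punishment starts.
Gain: 7(1 + β + … + β^3); loss: 6·β^4/(1−β).
No profitable deviation ⇔ 7(1−β^4) ≤ 6·β^4, i.e. β^4 ≥ 7/(7+6) = 7/13.
Hence β ≥ (7/13)^(1/4) ≈ 0.857.

0.857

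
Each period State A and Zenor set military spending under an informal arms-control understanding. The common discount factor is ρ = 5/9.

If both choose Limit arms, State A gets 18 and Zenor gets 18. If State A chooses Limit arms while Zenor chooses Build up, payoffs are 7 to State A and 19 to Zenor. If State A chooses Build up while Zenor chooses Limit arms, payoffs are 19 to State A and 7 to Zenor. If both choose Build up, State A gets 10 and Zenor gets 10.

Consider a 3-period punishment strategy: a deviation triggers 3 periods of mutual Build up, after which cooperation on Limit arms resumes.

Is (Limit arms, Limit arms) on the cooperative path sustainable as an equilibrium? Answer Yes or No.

IC: ρ+…+ρ^3 ≥ (19−18)/(18−10) = 1/8.
At ρ = 5/9: partial sum = 1.0357 ≥ 0.1250. Cooperation sustainable.

Yes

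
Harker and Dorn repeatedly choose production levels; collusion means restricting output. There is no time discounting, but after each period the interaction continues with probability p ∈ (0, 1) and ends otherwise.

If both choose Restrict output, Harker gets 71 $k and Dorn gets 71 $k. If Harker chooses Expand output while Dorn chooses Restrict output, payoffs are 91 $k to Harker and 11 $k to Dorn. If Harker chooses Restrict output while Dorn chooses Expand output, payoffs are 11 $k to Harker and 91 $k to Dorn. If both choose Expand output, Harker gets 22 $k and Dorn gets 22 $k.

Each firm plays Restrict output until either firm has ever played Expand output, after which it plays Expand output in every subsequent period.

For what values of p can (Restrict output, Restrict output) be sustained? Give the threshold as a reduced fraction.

20/69

With no time discounting, the continuation probability p plays the role of the discount factor.
Grim-trigger IC: 71/(1−p) ≥ 91 + 22p/(1−p) ⇒ p ≥ (91−71)/(91−22) = 20/69.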